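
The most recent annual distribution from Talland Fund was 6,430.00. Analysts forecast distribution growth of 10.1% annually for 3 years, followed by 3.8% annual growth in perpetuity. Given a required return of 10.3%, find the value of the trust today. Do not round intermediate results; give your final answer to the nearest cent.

121344.73

D_1 = 7079.43000
D_2 = 7794.45243
D_3 = 8581.69213
Terminal value at year 3: TV = D_3×(1+g_2)/(r−g_2) = 8907.79643/0.065 = 137043.02194
P_0 = D_1/(1+r)^1 + D_2/(1+r)^2 + D_3/(1+r)^3 + TV/(1+r)^3
    = 6418.34089 + 6406.70292 + 6395.08605 + 102124.60491 = 121344.73477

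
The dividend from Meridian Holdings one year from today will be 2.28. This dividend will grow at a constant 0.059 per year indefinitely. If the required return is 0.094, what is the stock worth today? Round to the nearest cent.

Growing perpetuity: P = D₁ / (r − g) = 2.2800 / (0.094 − 0.059) = 65.14

65.14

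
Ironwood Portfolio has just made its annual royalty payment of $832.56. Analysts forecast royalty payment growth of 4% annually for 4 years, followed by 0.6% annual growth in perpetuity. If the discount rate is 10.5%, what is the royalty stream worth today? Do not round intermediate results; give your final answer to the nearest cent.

$9506.86

D_1 = 865.86240
D_2 = 900.49690
D_3 = 936.51677
D_4 = 973.97744
Terminal value at year 4: TV = D_4×(1+g_2)/(r−g_2) = 979.82131/0.099 = 9897.18492
P_0 = D_1/(1+r)^1 + D_2/(1+r)^2 + D_3/(1+r)^3 + D_4/(1+r)^4 + TV/(1+r)^4
    = 783.58588 + 737.49260 + 694.11068 + 653.28064 + 6638.38709 = 9506.85688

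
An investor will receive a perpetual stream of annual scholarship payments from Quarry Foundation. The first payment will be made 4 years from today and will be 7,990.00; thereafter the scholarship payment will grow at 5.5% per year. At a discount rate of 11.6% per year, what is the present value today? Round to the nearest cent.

94237.63

Value at end of year 3: C₁ / (r − g) = 7,990.00 / (0.116 − 0.055) = 130,983.6066
Discount to today: PV = 130,983.6066 / (1 + 0.116)^3 = 130,983.6066 / 1.389929 = 94,237.63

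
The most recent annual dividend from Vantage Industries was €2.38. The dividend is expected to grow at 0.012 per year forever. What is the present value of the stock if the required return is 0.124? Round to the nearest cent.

D₁ = D₀ × (1 + g) = €2.38 × 1.012 = €2.4086
Growing perpetuity: P = D₁ / (r − g) = €2.4086 / (0.124 − 0.012) = €21.51

€21.51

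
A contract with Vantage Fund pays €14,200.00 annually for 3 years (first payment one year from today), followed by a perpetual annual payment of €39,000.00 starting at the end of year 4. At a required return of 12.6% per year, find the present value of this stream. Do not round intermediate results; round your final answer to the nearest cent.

PV of 3-year annuity: €14,200.00 × [1 − (1+0.126)^−3] / 0.126 = 33757.41195
Perpetuity value at year 3: €39,000.00 / 0.126 = 309523.80952
PV of perpetuity: 309523.80952 / (1+0.126)^3 = 216809.79079
Total PV = 33757.41195 + 216809.79079 = 250567.20274

€250567.20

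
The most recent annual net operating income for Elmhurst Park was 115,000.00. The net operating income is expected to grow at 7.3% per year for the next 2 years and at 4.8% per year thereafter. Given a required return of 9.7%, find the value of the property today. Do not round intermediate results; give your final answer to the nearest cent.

D_1 = 123395.00000
D_2 = 132402.83500
Terminal value at year 2: TV = D_2×(1+g_2)/(r−g_2) = 138758.17108/0.049 = 2831799.40980
P_0 = D_1/(1+r)^1 + D_2/(1+r)^2 + TV/(1+r)^2
    = 112484.04740 + 110023.13843 + 2353147.94039 = 2575655.12623

2575655.13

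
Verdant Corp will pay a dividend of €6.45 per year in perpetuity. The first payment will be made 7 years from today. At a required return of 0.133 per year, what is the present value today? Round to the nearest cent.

€22.93

Value at end of year 6: C / r = €6.45 / 0.133 = €48.4962
Discount to today: PV = €48.4962 / (1 + 0.133)^6 = €48.4962 / 2.115336 = €22.93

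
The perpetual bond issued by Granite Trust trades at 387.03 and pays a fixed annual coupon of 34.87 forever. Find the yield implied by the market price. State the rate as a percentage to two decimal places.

9.01%

P = C/r ⇒ r = C/P = 34.87/387.03 = 0.090096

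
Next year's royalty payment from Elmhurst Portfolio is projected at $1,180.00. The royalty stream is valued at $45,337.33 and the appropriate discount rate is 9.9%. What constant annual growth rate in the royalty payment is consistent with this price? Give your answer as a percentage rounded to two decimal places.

7.30%

P = D₁/(r−g) ⇒ g = r − D₁/P = 0.099 − $1,180.00/$45,337.33 = 0.072973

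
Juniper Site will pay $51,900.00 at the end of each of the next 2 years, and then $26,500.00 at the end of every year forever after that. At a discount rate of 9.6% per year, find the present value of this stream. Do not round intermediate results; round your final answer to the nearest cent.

PV of 2-year annuity: $51,900.00 × [1 − (1+0.096)^−2] / 0.096 = 90560.23230
Perpetuity value at year 2: $26,500.00 / 0.096 = 276041.66667
PV of perpetuity: 276041.66667 / (1+0.096)^2 = 229801.85634
Total PV = 90560.23230 + 229801.85634 = 320362.08864

$320362.09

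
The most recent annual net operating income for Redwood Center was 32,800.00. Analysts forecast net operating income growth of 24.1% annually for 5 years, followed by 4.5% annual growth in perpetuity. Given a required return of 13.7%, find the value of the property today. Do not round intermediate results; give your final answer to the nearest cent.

791991.98

D_1 = 40704.80000
D_2 = 50514.65680
D_3 = 62688.68909
D_4 = 77796.66316
D_5 = 96545.65898
Terminal value at year 5: TV = D_5×(1+g_2)/(r−g_2) = 100890.21363/0.092 = 1096632.75690
P_0 = D_1/(1+r)^1 + D_2/(1+r)^2 + D_3/(1+r)^3 + D_4/(1+r)^4 + D_5/(1+r)^5 + TV/(1+r)^5
    = 35800.17590 + 39074.77422 + 42648.89605 + 46549.93844 + 50807.80440 + 577110.38691 = 791991.97592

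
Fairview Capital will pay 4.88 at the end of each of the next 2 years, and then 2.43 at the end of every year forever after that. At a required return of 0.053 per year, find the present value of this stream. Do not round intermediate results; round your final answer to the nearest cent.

50.39

PV of 2-year annuity: 4.88 × [1 − (1+0.053)^−2] / 0.053 = 9.03550
Perpetuity value at year 2: 2.43 / 0.053 = 45.84906
PV of perpetuity: 45.84906 / (1+0.053)^2 = 41.34982
Total PV = 9.03550 + 41.34982 = 50.38532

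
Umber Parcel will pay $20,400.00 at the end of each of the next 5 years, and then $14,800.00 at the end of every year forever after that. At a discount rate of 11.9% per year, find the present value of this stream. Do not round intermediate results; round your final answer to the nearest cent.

$144606.60

PV of 5-year annuity: $20,400.00 × [1 − (1+0.119)^−5] / 0.119 = 73719.97530
Perpetuity value at year 5: $14,800.00 / 0.119 = 124369.74790
PV of perpetuity: 124369.74790 / (1+0.119)^5 = 70886.62856
Total PV = 73719.97530 + 70886.62856 = 144606.60387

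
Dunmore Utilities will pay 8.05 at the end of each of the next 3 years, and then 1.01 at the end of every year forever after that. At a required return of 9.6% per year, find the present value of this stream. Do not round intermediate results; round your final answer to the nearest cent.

PV of 3-year annuity: 8.05 × [1 − (1+0.096)^−3] / 0.096 = 20.16098
Perpetuity value at year 3: 1.01 / 0.096 = 10.52083
PV of perpetuity: 10.52083 / (1+0.096)^3 = 7.99132
Total PV = 20.16098 + 7.99132 = 28.15230

28.15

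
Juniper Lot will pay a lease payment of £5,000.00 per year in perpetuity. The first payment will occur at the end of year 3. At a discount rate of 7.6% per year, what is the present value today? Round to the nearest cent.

£56824.01

Value at end of year 2: C / r = £5,000.00 / 0.076 = £65,789.4737
Discount to today: PV = £65,789.4737 / (1 + 0.076)^2 = £65,789.4737 / 1.157776 = £56,824.01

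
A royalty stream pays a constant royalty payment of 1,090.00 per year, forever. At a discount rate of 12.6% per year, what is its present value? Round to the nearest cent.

Level perpetuity: PV = C / r = 1,090.00 / 0.126 = 8,650.79

8650.79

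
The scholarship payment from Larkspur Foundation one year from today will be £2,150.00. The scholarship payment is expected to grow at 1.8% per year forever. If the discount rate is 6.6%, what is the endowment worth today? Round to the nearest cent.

Growing perpetuity: P = D₁ / (r − g) = £2,150.0000 / (0.066 − 0.018) = £44,791.67

£44791.67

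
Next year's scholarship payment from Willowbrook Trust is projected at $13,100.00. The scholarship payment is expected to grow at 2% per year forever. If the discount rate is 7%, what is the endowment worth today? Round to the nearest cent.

Growing perpetuity: P = D₁ / (r − g) = $13,100.0000 / (0.07 − 0.02) = $262,000.00

$262000.00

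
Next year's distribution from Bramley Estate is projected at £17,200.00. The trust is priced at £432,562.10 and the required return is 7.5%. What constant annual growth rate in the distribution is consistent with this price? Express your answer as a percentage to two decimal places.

P = D₁/(r−g) ⇒ g = r − D₁/P = 0.075 − £17,200.00/£432,562.10 = 0.035237

3.52%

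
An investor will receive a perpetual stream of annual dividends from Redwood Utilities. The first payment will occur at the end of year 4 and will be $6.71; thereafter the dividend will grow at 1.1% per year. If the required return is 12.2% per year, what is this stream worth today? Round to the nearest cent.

$42.80

Value at end of year 3: C₁ / (r − g) = $6.71 / (0.122 − 0.011) = $60.4505
Discount to today: PV = $60.4505 / (1 + 0.122)^3 = $60.4505 / 1.412468 = $42.80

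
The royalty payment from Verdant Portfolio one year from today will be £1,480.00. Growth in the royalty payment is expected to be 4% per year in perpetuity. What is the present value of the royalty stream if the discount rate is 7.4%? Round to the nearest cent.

Growing perpetuity: P = D₁ / (r − g) = £1,480.0000 / (0.074 − 0.04) = £43,529.41

£43529.41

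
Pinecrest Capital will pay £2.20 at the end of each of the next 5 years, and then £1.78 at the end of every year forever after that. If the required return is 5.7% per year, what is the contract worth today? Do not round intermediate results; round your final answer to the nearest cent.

PV of 5-year annuity: £2.20 × [1 − (1+0.057)^−5] / 0.057 = 9.34332
Perpetuity value at year 5: £1.78 / 0.057 = 31.22807
PV of perpetuity: 31.22807 / (1+0.057)^5 = 23.66847
Total PV = 9.34332 + 23.66847 = 33.01180

£33.01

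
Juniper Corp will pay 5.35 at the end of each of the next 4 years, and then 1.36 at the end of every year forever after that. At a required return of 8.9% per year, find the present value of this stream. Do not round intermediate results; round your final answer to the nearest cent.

PV of 4-year annuity: 5.35 × [1 − (1+0.089)^−4] / 0.089 = 17.37061
Perpetuity value at year 4: 1.36 / 0.089 = 15.28090
PV of perpetuity: 15.28090 / (1+0.089)^4 = 10.86519
Total PV = 17.37061 + 10.86519 = 28.23581

28.24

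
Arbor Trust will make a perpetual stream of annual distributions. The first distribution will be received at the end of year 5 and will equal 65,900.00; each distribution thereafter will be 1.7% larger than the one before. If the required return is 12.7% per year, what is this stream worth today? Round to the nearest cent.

371361.66

Value at end of year 4: C₁ / (r − g) = 65,900.00 / (0.127 − 0.017) = 599,090.9091
Discount to today: PV = 599,090.9091 / (1 + 0.127)^4 = 599,090.9091 / 1.613228 = 371,361.66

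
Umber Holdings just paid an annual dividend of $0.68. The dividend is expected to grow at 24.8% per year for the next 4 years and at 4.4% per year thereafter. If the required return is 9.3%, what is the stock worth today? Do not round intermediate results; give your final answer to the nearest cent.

$28.46

D_1 = 0.84864
D_2 = 1.05910
D_3 = 1.32176
D_4 = 1.64956
Terminal value at year 4: TV = D_4×(1+g_2)/(r−g_2) = 1.72214/0.049 = 35.14566
P_0 = D_1/(1+r)^1 + D_2/(1+r)^2 + D_3/(1+r)^3 + D_4/(1+r)^4 + TV/(1+r)^4
    = 0.77643 + 0.88654 + 1.01226 + 1.15581 + 24.62584 = 28.45688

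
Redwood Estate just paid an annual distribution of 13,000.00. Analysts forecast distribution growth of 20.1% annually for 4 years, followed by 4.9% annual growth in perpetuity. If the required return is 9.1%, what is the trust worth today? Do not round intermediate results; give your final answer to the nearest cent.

D_1 = 15613.00000
D_2 = 18751.21300
D_3 = 22520.20681
D_4 = 27046.76838
Terminal value at year 4: TV = D_4×(1+g_2)/(r−g_2) = 28372.06003/0.042 = 675525.23888
P_0 = D_1/(1+r)^1 + D_2/(1+r)^2 + D_3/(1+r)^3 + D_4/(1+r)^4 + TV/(1+r)^4
    = 14310.72411 + 15753.60188 + 17341.95771 + 19090.45940 + 476806.95027 = 543303.69337

543303.69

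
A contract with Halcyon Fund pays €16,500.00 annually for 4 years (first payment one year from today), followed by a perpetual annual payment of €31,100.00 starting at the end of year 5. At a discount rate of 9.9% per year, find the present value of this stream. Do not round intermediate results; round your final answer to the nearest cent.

PV of 4-year annuity: €16,500.00 × [1 − (1+0.099)^−4] / 0.099 = 52416.20072
Perpetuity value at year 4: €31,100.00 / 0.099 = 314141.41414
PV of perpetuity: 314141.41414 / (1+0.099)^4 = 215344.81763
Total PV = 52416.20072 + 215344.81763 = 267761.01835

€267761.02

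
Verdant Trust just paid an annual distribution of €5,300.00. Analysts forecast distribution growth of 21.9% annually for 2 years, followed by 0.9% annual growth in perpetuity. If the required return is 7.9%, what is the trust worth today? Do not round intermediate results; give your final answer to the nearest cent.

D_1 = 6460.70000
D_2 = 7875.59330
Terminal value at year 2: TV = D_2×(1+g_2)/(r−g_2) = 7946.47364/0.07 = 113521.05200
P_0 = D_1/(1+r)^1 + D_2/(1+r)^2 + TV/(1+r)^2
    = 5987.67377 + 6764.57306 + 97506.48877 = 110258.73560

€110258.74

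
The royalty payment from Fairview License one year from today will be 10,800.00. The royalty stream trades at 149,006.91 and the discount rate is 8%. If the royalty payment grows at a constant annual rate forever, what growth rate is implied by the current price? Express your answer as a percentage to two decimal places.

0.75%

P = D₁/(r−g) ⇒ g = r − D₁/P = 0.08 − 10,800.00/149,006.91 = 0.007520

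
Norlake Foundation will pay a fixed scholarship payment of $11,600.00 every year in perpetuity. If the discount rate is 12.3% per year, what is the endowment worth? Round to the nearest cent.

$94308.94

Level perpetuity: PV = C / r = $11,600.00 / 0.123 = $94,308.94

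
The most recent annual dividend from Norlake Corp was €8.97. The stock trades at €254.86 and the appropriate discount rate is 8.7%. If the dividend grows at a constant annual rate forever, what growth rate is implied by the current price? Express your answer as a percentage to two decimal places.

P = D₀(1+g)/(r−g) ⇒ P(r−g) = D₀(1+g) ⇒ g(P+D₀) = P·r − D₀
g = (P·r − D₀)/(P + D₀) = (€254.86×0.087 − €8.97) / (€254.86 + €8.97) = 0.050043

5.00%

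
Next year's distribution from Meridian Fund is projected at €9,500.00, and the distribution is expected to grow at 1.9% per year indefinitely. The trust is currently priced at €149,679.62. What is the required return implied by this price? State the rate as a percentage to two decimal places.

P = D₁/(r − g) ⇒ r = D₁/P + g = €9,500.0000/€149,679.62 + 0.019 = 0.063469 + 0.019 = 0.082469

8.25%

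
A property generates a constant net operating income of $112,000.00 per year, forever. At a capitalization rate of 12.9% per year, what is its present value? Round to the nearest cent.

Level perpetuity: PV = C / r = $112,000.00 / 0.129 = $868,217.05

$868217.05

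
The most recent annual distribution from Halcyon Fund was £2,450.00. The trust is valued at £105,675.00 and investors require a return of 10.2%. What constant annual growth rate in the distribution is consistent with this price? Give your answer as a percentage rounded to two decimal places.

7.70%

P = D₀(1+g)/(r−g) ⇒ P(r−g) = D₀(1+g) ⇒ g(P+D₀) = P·r − D₀
g = (P·r − D₀)/(P + D₀) = (£105,675.00×0.102 − £2,450.00) / (£105,675.00 + £2,450.00) = 0.077030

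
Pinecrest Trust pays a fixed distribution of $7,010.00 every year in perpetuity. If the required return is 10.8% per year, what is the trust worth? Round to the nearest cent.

Level perpetuity: PV = C / r = $7,010.00 / 0.108 = $64,907.41

$64907.41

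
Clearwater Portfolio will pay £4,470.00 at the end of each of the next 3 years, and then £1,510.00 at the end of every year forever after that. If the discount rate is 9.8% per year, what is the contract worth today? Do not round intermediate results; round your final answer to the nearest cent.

PV of 3-year annuity: £4,470.00 × [1 − (1+0.098)^−3] / 0.098 = 11155.48576
Perpetuity value at year 3: £1,510.00 / 0.098 = 15408.16327
PV of perpetuity: 15408.16327 / (1+0.098)^3 = 11639.75532
Total PV = 11155.48576 + 11639.75532 = 22795.24108

£22795.24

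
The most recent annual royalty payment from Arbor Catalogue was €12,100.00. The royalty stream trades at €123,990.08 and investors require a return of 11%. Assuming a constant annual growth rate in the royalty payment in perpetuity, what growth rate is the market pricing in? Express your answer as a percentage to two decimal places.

1.13%

P = D₀(1+g)/(r−g) ⇒ P(r−g) = D₀(1+g) ⇒ g(P+D₀) = P·r − D₀
g = (P·r − D₀)/(P + D₀) = (€123,990.08×0.11 − €12,100.00) / (€123,990.08 + €12,100.00) = 0.011308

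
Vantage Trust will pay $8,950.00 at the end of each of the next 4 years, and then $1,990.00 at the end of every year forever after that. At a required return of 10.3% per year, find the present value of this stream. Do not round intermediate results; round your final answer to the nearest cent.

PV of 4-year annuity: $8,950.00 × [1 − (1+0.103)^−4] / 0.103 = 28187.03213
Perpetuity value at year 4: $1,990.00 / 0.103 = 19320.38835
PV of perpetuity: 19320.38835 / (1+0.103)^4 = 13053.10411
Total PV = 28187.03213 + 13053.10411 = 41240.13624

$41240.14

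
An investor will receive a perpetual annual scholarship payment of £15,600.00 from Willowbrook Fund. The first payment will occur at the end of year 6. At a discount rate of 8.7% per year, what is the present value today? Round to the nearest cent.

£118156.50

Value at end of year 5: C / r = £15,600.00 / 0.087 = £179,310.3448
Discount to today: PV = £179,310.3448 / (1 + 0.087)^5 = £179,310.3448 / 1.517566 = £118,156.50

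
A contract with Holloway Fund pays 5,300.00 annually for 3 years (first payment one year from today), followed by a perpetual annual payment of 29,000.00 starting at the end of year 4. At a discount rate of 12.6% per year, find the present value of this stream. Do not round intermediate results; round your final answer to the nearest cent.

173817.13

PV of 3-year annuity: 5,300.00 × [1 − (1+0.126)^−3] / 0.126 = 12599.59742
Perpetuity value at year 3: 29,000.00 / 0.126 = 230158.73016
PV of perpetuity: 230158.73016 / (1+0.126)^3 = 161217.53674
Total PV = 12599.59742 + 161217.53674 = 173817.13416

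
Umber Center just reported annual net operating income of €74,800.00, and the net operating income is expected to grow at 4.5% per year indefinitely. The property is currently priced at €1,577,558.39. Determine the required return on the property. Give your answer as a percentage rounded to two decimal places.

9.45%

D₁ = €74,800.00 × 1.045 = €78,166.0000
P = D₁/(r − g) ⇒ r = D₁/P + g = €78,166.0000/€1,577,558.39 + 0.045 = 0.049549 + 0.045 = 0.094549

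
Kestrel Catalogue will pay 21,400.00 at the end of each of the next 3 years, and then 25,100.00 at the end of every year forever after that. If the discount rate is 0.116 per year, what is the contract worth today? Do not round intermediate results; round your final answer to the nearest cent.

207431.09

PV of 3-year annuity: 21,400.00 × [1 − (1+0.116)^−3] / 0.116 = 51754.55997
Perpetuity value at year 3: 25,100.00 / 0.116 = 216379.31034
PV of perpetuity: 216379.31034 / (1+0.116)^3 = 155676.53206
Total PV = 51754.55997 + 155676.53206 = 207431.09203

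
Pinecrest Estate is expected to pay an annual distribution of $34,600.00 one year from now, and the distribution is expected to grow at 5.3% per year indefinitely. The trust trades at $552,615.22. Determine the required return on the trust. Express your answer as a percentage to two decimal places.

11.56%

P = D₁/(r − g) ⇒ r = D₁/P + g = $34,600.0000/$552,615.22 + 0.053 = 0.062611 + 0.053 = 0.115611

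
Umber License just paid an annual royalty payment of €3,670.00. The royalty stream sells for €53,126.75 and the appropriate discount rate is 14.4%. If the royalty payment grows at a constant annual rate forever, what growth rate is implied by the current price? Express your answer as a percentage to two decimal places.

7.01%

P = D₀(1+g)/(r−g) ⇒ P(r−g) = D₀(1+g) ⇒ g(P+D₀) = P·r − D₀
g = (P·r − D₀)/(P + D₀) = (€53,126.75×0.144 − €3,670.00) / (€53,126.75 + €3,670.00) = 0.070079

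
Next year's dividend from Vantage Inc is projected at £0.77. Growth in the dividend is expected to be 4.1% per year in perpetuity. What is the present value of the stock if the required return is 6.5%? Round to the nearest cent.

Growing perpetuity: P = D₁ / (r − g) = £0.7700 / (0.065 − 0.041) = £32.08

£32.08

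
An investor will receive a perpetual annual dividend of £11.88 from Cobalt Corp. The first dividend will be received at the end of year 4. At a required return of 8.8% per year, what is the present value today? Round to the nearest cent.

£104.82

Value at end of year 3: C / r = £11.88 / 0.088 = £135.0000
Discount to today: PV = £135.0000 / (1 + 0.088)^3 = £135.0000 / 1.287913 = £104.82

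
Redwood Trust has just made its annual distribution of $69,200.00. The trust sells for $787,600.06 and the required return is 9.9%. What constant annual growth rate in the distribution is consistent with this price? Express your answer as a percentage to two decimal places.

P = D₀(1+g)/(r−g) ⇒ P(r−g) = D₀(1+g) ⇒ g(P+D₀) = P·r − D₀
g = (P·r − D₀)/(P + D₀) = ($787,600.06×0.099 − $69,200.00) / ($787,600.06 + $69,200.00) = 0.010239

1.02%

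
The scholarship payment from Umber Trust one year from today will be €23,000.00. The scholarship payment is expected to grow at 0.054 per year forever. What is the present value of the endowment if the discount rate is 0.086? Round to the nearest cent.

€718750.00

Growing perpetuity: P = D₁ / (r − g) = €23,000.0000 / (0.086 − 0.054) = €718,750.00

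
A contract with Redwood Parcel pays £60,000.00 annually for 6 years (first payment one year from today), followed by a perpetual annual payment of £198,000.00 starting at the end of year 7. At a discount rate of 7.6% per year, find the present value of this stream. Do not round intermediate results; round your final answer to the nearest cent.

£1959489.86

PV of 6-year annuity: £60,000.00 × [1 − (1+0.076)^−6] / 0.076 = 280770.99895
Perpetuity value at year 6: £198,000.00 / 0.076 = 2605263.15789
PV of perpetuity: 2605263.15789 / (1+0.076)^6 = 1678718.86135
Total PV = 280770.99895 + 1678718.86135 = 1959489.86030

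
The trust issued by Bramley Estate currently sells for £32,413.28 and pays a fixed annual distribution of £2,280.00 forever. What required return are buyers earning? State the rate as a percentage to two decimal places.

P = C/r ⇒ r = C/P = £2,280.00/£32,413.28 = 0.070342

7.03%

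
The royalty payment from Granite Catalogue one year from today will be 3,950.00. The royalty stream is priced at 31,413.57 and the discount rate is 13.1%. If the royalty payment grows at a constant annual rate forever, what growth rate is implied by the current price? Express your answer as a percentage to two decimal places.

0.53%

P = D₁/(r−g) ⇒ g = r − D₁/P = 0.131 − 3,950.00/31,413.57 = 0.005258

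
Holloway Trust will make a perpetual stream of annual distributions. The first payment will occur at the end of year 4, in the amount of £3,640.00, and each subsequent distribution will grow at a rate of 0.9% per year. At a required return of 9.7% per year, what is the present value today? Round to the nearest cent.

£31332.77

Value at end of year 3: C₁ / (r − g) = £3,640.00 / (0.097 − 0.009) = £41,363.6364
Discount to today: PV = £41,363.6364 / (1 + 0.097)^3 = £41,363.6364 / 1.320140 = £31,332.77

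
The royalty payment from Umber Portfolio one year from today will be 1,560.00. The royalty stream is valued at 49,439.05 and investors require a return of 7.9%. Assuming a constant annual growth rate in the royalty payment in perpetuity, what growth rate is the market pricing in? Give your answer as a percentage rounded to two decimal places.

P = D₁/(r−g) ⇒ g = r − D₁/P = 0.079 − 1,560.00/49,439.05 = 0.047446

4.74%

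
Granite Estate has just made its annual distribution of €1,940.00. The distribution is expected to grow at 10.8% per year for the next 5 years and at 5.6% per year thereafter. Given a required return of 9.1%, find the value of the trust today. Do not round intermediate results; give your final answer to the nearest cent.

€73400.17

D_1 = 2149.52000
D_2 = 2381.66816
D_3 = 2638.88832
D_4 = 2923.88826
D_5 = 3239.66819
Terminal value at year 5: TV = D_5×(1+g_2)/(r−g_2) = 3421.08961/0.035 = 97745.41745
P_0 = D_1/(1+r)^1 + D_2/(1+r)^2 + D_3/(1+r)^3 + D_4/(1+r)^4 + D_5/(1+r)^5 + TV/(1+r)^5
    = 1970.22915 + 2000.92933 + 2032.10788 + 2063.77225 + 2095.93002 + 63237.20301 = 73400.17164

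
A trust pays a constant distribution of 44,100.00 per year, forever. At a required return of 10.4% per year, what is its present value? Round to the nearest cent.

Level perpetuity: PV = C / r = 44,100.00 / 0.104 = 424,038.46

424038.46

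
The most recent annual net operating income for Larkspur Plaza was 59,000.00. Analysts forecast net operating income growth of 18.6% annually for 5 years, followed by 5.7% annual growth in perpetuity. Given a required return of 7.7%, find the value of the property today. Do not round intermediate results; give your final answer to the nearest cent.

D_1 = 69974.00000
D_2 = 82989.16400
D_3 = 98425.14850
D_4 = 116732.22613
D_5 = 138444.42019
Terminal value at year 5: TV = D_5×(1+g_2)/(r−g_2) = 146335.75214/0.02 = 7316787.60678
P_0 = D_1/(1+r)^1 + D_2/(1+r)^2 + D_3/(1+r)^3 + D_4/(1+r)^4 + D_5/(1+r)^5 + TV/(1+r)^5
    = 64971.21634 + 71546.76191 + 78787.79910 + 86761.68035 + 95542.57464 + 5049425.06982 = 5447035.10216

5447035.10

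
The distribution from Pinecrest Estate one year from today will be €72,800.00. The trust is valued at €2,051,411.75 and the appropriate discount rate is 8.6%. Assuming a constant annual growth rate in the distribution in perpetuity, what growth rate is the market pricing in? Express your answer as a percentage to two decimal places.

P = D₁/(r−g) ⇒ g = r − D₁/P = 0.086 − €72,800.00/€2,051,411.75 = 0.050512

5.05%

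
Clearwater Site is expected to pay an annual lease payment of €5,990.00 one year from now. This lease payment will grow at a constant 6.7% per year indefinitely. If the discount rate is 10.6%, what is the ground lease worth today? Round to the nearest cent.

€153589.74

Growing perpetuity: P = D₁ / (r − g) = €5,990.0000 / (0.106 − 0.067) = €153,589.74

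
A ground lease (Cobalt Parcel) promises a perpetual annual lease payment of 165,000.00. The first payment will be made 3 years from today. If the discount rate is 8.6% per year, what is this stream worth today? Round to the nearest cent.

Value at end of year 2: C / r = 165,000.00 / 0.086 = 1,918,604.6512
Discount to today: PV = 1,918,604.6512 / (1 + 0.086)^2 = 1,918,604.6512 / 1.179396 = 1,626,768.83

1626768.83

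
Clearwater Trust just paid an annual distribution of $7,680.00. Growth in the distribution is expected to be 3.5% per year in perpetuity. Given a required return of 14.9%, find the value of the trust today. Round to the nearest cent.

$69726.32

D₁ = D₀ × (1 + g) = $7,680.00 × 1.035 = $7,948.8000
Growing perpetuity: P = D₁ / (r − g) = $7,948.8000 / (0.149 − 0.035) = $69,726.32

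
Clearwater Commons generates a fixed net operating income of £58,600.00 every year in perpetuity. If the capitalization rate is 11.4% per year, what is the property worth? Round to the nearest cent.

£514035.09

Level perpetuity: PV = C / r = £58,600.00 / 0.114 = £514,035.09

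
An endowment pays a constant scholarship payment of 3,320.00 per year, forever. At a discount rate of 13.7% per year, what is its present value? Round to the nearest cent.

24233.58

Level perpetuity: PV = C / r = 3,320.00 / 0.137 = 24,233.58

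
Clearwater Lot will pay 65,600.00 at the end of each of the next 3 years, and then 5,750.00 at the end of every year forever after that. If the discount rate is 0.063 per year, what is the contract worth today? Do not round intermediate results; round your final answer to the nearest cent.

PV of 3-year annuity: 65,600.00 × [1 − (1+0.063)^−3] / 0.063 = 174380.83298
Perpetuity value at year 3: 5,750.00 / 0.063 = 91269.84127
PV of perpetuity: 91269.84127 / (1+0.063)^3 = 75984.93594
Total PV = 174380.83298 + 75984.93594 = 250365.76892

250365.77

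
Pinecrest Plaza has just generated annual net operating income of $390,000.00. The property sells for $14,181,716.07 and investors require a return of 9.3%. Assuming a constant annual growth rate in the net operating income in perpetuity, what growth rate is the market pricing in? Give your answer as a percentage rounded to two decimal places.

P = D₀(1+g)/(r−g) ⇒ P(r−g) = D₀(1+g) ⇒ g(P+D₀) = P·r − D₀
g = (P·r − D₀)/(P + D₀) = ($14,181,716.07×0.093 − $390,000.00) / ($14,181,716.07 + $390,000.00) = 0.063747

6.37%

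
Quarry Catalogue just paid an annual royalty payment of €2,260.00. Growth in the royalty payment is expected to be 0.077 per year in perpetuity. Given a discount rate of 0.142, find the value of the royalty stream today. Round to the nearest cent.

D₁ = D₀ × (1 + g) = €2,260.00 × 1.077 = €2,434.0200
Growing perpetuity: P = D₁ / (r − g) = €2,434.0200 / (0.142 − 0.077) = €37,446.46

€37446.46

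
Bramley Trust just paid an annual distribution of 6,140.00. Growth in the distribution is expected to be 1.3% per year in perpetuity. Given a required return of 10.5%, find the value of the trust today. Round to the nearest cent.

67606.74

D₁ = D₀ × (1 + g) = 6,140.00 × 1.013 = 6,219.8200
Growing perpetuity: P = D₁ / (r − g) = 6,219.8200 / (0.105 − 0.013) = 67,606.74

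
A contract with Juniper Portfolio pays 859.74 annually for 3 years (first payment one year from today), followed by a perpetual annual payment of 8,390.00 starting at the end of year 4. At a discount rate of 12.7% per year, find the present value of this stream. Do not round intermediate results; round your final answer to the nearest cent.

PV of 3-year annuity: 859.74 × [1 − (1+0.127)^−3] / 0.127 = 2040.36293
Perpetuity value at year 3: 8,390.00 / 0.127 = 66062.99213
PV of perpetuity: 66062.99213 / (1+0.127)^3 = 46151.57129
Total PV = 2040.36293 + 46151.57129 = 48191.93422

48191.93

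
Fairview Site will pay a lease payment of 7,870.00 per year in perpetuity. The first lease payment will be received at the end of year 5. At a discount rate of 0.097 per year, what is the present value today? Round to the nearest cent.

56024.31

Value at end of year 4: C / r = 7,870.00 / 0.097 = 81,134.0206
Discount to today: PV = 81,134.0206 / (1 + 0.097)^4 = 81,134.0206 / 1.448193 = 56,024.31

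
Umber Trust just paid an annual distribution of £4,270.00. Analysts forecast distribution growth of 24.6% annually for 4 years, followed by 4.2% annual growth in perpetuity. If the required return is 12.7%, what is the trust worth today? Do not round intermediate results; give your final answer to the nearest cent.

£100298.79

D_1 = 5320.42000
D_2 = 6629.24332
D_3 = 8260.03718
D_4 = 10292.00632
Terminal value at year 4: TV = D_4×(1+g_2)/(r−g_2) = 10724.27059/0.085 = 126167.88927
P_0 = D_1/(1+r)^1 + D_2/(1+r)^2 + D_3/(1+r)^3 + D_4/(1+r)^4 + TV/(1+r)^4
    = 4720.86957 + 5219.34648 + 5770.45759 + 6379.76057 + 78208.35899 = 100298.79320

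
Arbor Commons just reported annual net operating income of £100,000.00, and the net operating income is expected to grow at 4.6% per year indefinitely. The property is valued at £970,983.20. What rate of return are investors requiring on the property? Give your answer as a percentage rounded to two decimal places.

15.37%

D₁ = £100,000.00 × 1.046 = £104,600.0000
P = D₁/(r − g) ⇒ r = D₁/P + g = £104,600.0000/£970,983.20 + 0.046 = 0.107726 + 0.046 = 0.153726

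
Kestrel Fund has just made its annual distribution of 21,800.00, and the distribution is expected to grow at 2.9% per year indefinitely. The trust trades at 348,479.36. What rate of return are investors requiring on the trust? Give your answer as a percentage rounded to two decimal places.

9.34%

D₁ = 21,800.00 × 1.029 = 22,432.2000
P = D₁/(r − g) ⇒ r = D₁/P + g = 22,432.2000/348,479.36 + 0.029 = 0.064372 + 0.029 = 0.093372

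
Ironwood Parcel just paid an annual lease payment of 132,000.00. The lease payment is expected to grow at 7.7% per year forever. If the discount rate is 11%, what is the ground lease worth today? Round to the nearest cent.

4308000.00

D₁ = D₀ × (1 + g) = 132,000.00 × 1.077 = 142,164.0000
Growing perpetuity: P = D₁ / (r − g) = 142,164.0000 / (0.11 − 0.077) = 4,308,000.00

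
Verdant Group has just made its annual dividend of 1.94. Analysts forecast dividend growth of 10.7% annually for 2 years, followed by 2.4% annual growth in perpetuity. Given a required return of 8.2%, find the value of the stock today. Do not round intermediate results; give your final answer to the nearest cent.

D_1 = 2.14758
D_2 = 2.37737
Terminal value at year 2: TV = D_2×(1+g_2)/(r−g_2) = 2.43443/0.058 = 41.97290
P_0 = D_1/(1+r)^1 + D_2/(1+r)^2 + TV/(1+r)^2
    = 1.98482 + 2.03068 + 35.85208 = 39.86759

39.87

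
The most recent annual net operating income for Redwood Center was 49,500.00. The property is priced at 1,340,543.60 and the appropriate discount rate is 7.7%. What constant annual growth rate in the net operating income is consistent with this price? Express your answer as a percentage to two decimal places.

3.86%

P = D₀(1+g)/(r−g) ⇒ P(r−g) = D₀(1+g) ⇒ g(P+D₀) = P·r − D₀
g = (P·r − D₀)/(P + D₀) = (1,340,543.60×0.077 − 49,500.00) / (1,340,543.60 + 49,500.00) = 0.038648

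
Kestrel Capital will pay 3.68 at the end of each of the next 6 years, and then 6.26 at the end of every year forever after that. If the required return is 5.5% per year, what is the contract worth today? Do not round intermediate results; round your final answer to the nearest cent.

100.93

PV of 6-year annuity: 3.68 × [1 − (1+0.055)^−6] / 0.055 = 18.38355
Perpetuity value at year 6: 6.26 / 0.055 = 113.81818
PV of perpetuity: 113.81818 / (1+0.055)^6 = 82.54616
Total PV = 18.38355 + 82.54616 = 100.92971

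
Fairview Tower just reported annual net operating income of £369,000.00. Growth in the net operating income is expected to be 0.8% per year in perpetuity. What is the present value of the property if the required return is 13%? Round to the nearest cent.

£3048786.89

D₁ = D₀ × (1 + g) = £369,000.00 × 1.008 = £371,952.0000
Growing perpetuity: P = D₁ / (r − g) = £371,952.0000 / (0.13 − 0.008) = £3,048,786.89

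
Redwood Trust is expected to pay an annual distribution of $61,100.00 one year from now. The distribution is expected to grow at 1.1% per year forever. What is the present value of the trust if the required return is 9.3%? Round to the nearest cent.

$745121.95

Growing perpetuity: P = D₁ / (r − g) = $61,100.0000 / (0.093 − 0.011) = $745,121.95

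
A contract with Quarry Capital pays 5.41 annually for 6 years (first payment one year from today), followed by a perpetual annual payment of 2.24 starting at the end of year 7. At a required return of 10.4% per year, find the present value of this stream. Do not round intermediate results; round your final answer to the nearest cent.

35.18

PV of 6-year annuity: 5.41 × [1 − (1+0.104)^−6] / 0.104 = 23.28831
Perpetuity value at year 6: 2.24 / 0.104 = 21.53846
PV of perpetuity: 21.53846 / (1+0.104)^6 = 11.89598
Total PV = 23.28831 + 11.89598 = 35.18429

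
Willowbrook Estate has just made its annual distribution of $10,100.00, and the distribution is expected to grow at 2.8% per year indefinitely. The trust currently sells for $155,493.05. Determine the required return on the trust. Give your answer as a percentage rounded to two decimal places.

D₁ = $10,100.00 × 1.028 = $10,382.8000
P = D₁/(r − g) ⇒ r = D₁/P + g = $10,382.8000/$155,493.05 + 0.028 = 0.066773 + 0.028 = 0.094773

9.48%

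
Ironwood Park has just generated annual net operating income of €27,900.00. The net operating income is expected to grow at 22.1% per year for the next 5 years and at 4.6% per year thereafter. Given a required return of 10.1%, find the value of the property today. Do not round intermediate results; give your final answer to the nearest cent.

D_1 = 34065.90000
D_2 = 41594.46390
D_3 = 50786.84042
D_4 = 62010.73216
D_5 = 75715.10396
Terminal value at year 5: TV = D_5×(1+g_2)/(r−g_2) = 79197.99874/0.055 = 1439963.61352
P_0 = D_1/(1+r)^1 + D_2/(1+r)^2 + D_3/(1+r)^3 + D_4/(1+r)^4 + D_5/(1+r)^5 + TV/(1+r)^5
    = 30940.87193 + 34313.17405 + 38053.02954 + 42200.49869 + 46800.00809 + 890051.06293 = 1082358.64524

€1082358.65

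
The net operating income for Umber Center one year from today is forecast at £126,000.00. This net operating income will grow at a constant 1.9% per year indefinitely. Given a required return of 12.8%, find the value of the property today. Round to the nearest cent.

Growing perpetuity: P = D₁ / (r − g) = £126,000.0000 / (0.128 − 0.019) = £1,155,963.30

£1155963.30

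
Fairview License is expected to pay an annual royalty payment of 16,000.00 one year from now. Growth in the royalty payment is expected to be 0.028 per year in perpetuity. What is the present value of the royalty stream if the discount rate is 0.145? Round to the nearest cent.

136752.14

Growing perpetuity: P = D₁ / (r − g) = 16,000.0000 / (0.145 − 0.028) = 136,752.14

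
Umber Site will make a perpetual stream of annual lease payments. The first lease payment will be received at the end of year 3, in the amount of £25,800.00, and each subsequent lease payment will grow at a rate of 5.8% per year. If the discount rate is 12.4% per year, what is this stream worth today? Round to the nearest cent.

Value at end of year 2: C₁ / (r − g) = £25,800.00 / (0.124 − 0.058) = £390,909.0909
Discount to today: PV = £390,909.0909 / (1 + 0.124)^2 = £390,909.0909 / 1.263376 = £309,416.27

£309416.27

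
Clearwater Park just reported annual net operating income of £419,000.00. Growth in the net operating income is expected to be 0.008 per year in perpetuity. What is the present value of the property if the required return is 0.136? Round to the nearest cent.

D₁ = D₀ × (1 + g) = £419,000.00 × 1.008 = £422,352.0000
Growing perpetuity: P = D₁ / (r − g) = £422,352.0000 / (0.136 − 0.008) = £3,299,625.00

£3299625.00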